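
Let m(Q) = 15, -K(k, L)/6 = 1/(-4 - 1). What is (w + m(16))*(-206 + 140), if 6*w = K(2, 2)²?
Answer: -25146/25 ≈ -1005.8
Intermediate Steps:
K(k, L) = 6/5 (K(k, L) = -6/(-4 - 1) = -6/(-5) = -6*(-⅕) = 6/5)
w = 6/25 (w = (6/5)²/6 = (⅙)*(36/25) = 6/25 ≈ 0.24000)
(w + m(16))*(-206 + 140) = (6/25 + 15)*(-206 + 140) = (381/25)*(-66) = -25146/25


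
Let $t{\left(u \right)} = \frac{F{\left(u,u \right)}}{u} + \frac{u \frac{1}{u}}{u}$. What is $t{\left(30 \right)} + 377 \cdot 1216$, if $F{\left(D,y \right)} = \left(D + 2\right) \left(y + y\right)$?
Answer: $\frac{13754881}{30} \approx 4.585 \cdot 10^{5}$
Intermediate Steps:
$F{\left(D,y \right)} = 2 y \left(2 + D\right)$ ($F{\left(D,y \right)} = \left(2 + D\right) 2 y = 2 y \left(2 + D\right)$)
$t{\left(u \right)} = 4 + \frac{1}{u} + 2 u$ ($t{\left(u \right)} = \frac{2 u \left(2 + u\right)}{u} + \frac{u \frac{1}{u}}{u} = \left(4 + 2 u\right) + 1 \frac{1}{u} = \left(4 + 2 u\right) + \frac{1}{u} = 4 + \frac{1}{u} + 2 u$)
$t{\left(30 \right)} + 377 \cdot 1216 = \left(4 + \frac{1}{30} + 2 \cdot 30\right) + 377 \cdot 1216 = \left(4 + \frac{1}{30} + 60\right) + 458432 = \frac{1921}{30} + 458432 = \frac{13754881}{30}$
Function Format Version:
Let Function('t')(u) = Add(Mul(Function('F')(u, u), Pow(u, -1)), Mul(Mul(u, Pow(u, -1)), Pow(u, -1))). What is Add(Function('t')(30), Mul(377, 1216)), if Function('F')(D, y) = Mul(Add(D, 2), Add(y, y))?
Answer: Rational(13754881, 30) ≈ 4.5850e+5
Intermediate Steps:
Function('F')(D, y) = Mul(2, y, Add(2, D)) (Function('F')(D, y) = Mul(Add(2, D), Mul(2, y)) = Mul(2, y, Add(2, D)))
Function('t')(u) = Add(4, Pow(u, -1), Mul(2, u)) (Function('t')(u) = Add(Mul(Mul(2, u, Add(2, u)), Pow(u, -1)), Mul(Mul(u, Pow(u, -1)), Pow(u, -1))) = Add(Add(4, Mul(2, u)), Mul(1, Pow(u, -1))) = Add(Add(4, Mul(2, u)), Pow(u, -1)) = Add(4, Pow(u, -1), Mul(2, u)))
Add(Function('t')(30), Mul(377, 1216)) = Add(Add(4, Pow(30, -1), Mul(2, 30)), Mul(377, 1216)) = Add(Add(4, Rational(1, 30), 60), 458432) = Add(Rational(1921, 30), 458432) = Rational(13754881, 30)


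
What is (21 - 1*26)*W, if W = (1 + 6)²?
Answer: -245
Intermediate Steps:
W = 49 (W = 7² = 49)
(21 - 1*26)*W = (21 - 1*26)*49 = (21 - 26)*49 = -5*49 = -245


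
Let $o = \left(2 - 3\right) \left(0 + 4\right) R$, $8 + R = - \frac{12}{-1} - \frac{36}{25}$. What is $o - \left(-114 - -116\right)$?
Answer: $- \frac{306}{25} \approx -12.24$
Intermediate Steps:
$R = \frac{64}{25}$ ($R = -8 - \left(-12 + \frac{36}{25}\right) = -8 - - \frac{264}{25} = -8 + \left(12 - \frac{36}{25}\right) = -8 + \frac{264}{25} = \frac{64}{25} \approx 2.56$)
$o = - \frac{256}{25}$ ($o = \left(2 - 3\right) \left(0 + 4\right) \frac{64}{25} = \left(-1\right) 4 \cdot \frac{64}{25} = \left(-4\right) \frac{64}{25} = - \frac{256}{25} \approx -10.24$)
$o - \left(-114 - -116\right) = - \frac{256}{25} - \left(-114 - -116\right) = - \frac{256}{25} - \left(-114 + 116\right) = - \frac{256}{25} - 2 = - \frac{306}{25}$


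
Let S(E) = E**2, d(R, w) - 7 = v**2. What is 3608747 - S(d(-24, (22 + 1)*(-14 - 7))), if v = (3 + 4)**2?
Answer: -2189717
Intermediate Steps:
v = 49 (v = 7**2 = 49)
d(R, w) = 2408 (d(R, w) = 7 + 49**2 = 7 + 2401 = 2408)
3608747 - S(d(-24, (22 + 1)*(-14 - 7))) = 3608747 - 1*2408**2 = 3608747 - 1*5798464 = 3608747 - 5798464 = -2189717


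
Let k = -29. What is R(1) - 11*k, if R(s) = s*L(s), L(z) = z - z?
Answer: 319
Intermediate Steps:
L(z) = 0
R(s) = 0 (R(s) = s*0 = 0)
R(1) - 11*k = 0 - 11*(-29) = 0 + 319 = 319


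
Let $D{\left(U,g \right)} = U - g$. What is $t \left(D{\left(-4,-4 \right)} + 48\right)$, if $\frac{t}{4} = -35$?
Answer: $-6720$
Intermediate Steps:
$t = -140$ ($t = 4 \left(-35\right) = -140$)
$t \left(D{\left(-4,-4 \right)} + 48\right) = - 140 \left(\left(-4 - -4\right) + 48\right) = - 140 \left(\left(-4 + 4\right) + 48\right) = - 140 \left(0 + 48\right) = \left(-140\right) 48 = -6720$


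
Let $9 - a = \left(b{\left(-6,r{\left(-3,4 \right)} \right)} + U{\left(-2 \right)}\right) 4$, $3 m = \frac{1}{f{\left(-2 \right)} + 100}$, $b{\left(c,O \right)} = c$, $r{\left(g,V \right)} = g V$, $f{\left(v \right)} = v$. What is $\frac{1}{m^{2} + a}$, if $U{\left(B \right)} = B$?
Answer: $\frac{86436}{3543877} \approx 0.02439$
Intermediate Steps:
$r{\left(g,V \right)} = V g$
$m = \frac{1}{294}$ ($m = \frac{1}{3 \left(-2 + 100\right)} = \frac{1}{3 \cdot 98} = \frac{1}{3} \cdot \frac{1}{98} = \frac{1}{294} \approx 0.0034014$)
$a = 41$ ($a = 9 - \left(-6 - 2\right) 4 = 9 - \left(-8\right) 4 = 9 - -32 = 9 + 32 = 41$)
$\frac{1}{m^{2} + a} = \frac{1}{\left(\frac{1}{294}\right)^{2} + 41} = \frac{1}{\frac{1}{86436} + 41} = \frac{1}{\frac{3543877}{86436}} = \frac{86436}{3543877}$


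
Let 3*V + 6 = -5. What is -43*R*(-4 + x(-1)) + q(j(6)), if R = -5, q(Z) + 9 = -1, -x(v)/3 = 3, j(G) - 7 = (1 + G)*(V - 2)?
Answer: -2805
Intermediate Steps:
V = -11/3 (V = -2 + (⅓)*(-5) = -2 - 5/3 = -11/3 ≈ -3.6667)
j(G) = 4/3 - 17*G/3 (j(G) = 7 + (1 + G)*(-11/3 - 2) = 7 + (1 + G)*(-17/3) = 7 + (-17/3 - 17*G/3) = 4/3 - 17*G/3)
x(v) = -9 (x(v) = -3*3 = -9)
q(Z) = -10 (q(Z) = -9 - 1 = -10)
-43*R*(-4 + x(-1)) + q(j(6)) = -(-215)*(-4 - 9) - 10 = -(-215)*(-13) - 10 = -43*65 - 10 = -2795 - 10 = -2805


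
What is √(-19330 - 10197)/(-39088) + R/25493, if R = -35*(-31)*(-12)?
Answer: -13020/25493 - I*√29527/39088 ≈ -0.51073 - 0.0043961*I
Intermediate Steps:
R = -13020 (R = 1085*(-12) = -13020)
√(-19330 - 10197)/(-39088) + R/25493 = √(-19330 - 10197)/(-39088) - 13020/25493 = √(-29527)*(-1/39088) - 13020*1/25493 = (I*√29527)*(-1/39088) - 13020/25493 = -I*√29527/39088 - 13020/25493 = -13020/25493 - I*√29527/39088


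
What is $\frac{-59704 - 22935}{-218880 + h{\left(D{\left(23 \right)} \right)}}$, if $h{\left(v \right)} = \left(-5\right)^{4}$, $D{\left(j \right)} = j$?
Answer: $\frac{82639}{218255} \approx 0.37863$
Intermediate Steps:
$h{\left(v \right)} = 625$
$\frac{-59704 - 22935}{-218880 + h{\left(D{\left(23 \right)} \right)}} = \frac{-59704 - 22935}{-218880 + 625} = - \frac{82639}{-218255} = \left(-82639\right) \left(- \frac{1}{218255}\right) = \frac{82639}{218255}$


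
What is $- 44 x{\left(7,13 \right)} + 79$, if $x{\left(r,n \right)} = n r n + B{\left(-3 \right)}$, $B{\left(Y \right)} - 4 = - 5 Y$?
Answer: $-52809$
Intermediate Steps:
$B{\left(Y \right)} = 4 - 5 Y$
$x{\left(r,n \right)} = 19 + r n^{2}$ ($x{\left(r,n \right)} = n r n + \left(4 - -15\right) = r n^{2} + \left(4 + 15\right) = r n^{2} + 19 = 19 + r n^{2}$)
$- 44 x{\left(7,13 \right)} + 79 = - 44 \left(19 + 7 \cdot 13^{2}\right) + 79 = - 44 \left(19 + 7 \cdot 169\right) + 79 = - 44 \left(19 + 1183\right) + 79 = \left(-44\right) 1202 + 79 = -52888 + 79 = -52809$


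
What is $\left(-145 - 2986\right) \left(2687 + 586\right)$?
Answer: $-10247763$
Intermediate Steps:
$\left(-145 - 2986\right) \left(2687 + 586\right) = \left(-3131\right) 3273 = -10247763$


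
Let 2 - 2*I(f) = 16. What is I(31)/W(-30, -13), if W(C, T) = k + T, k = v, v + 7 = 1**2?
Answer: 7/19 ≈ 0.36842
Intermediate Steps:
I(f) = -7 (I(f) = 1 - 1/2*16 = 1 - 8 = -7)
v = -6 (v = -7 + 1**2 = -7 + 1 = -6)
k = -6
W(C, T) = -6 + T
I(31)/W(-30, -13) = -7/(-6 - 13) = -7/(-19) = -7*(-1/19) = 7/19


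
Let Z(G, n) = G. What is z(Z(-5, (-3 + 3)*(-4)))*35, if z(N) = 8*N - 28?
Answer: -2380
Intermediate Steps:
z(N) = -28 + 8*N
z(Z(-5, (-3 + 3)*(-4)))*35 = (-28 + 8*(-5))*35 = (-28 - 40)*35 = -68*35 = -2380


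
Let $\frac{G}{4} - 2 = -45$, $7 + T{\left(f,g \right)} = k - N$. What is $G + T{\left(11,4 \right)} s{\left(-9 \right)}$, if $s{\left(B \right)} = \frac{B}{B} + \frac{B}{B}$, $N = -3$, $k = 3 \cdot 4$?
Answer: $-156$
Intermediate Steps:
$k = 12$
$T{\left(f,g \right)} = 8$ ($T{\left(f,g \right)} = -7 + \left(12 - -3\right) = -7 + \left(12 + 3\right) = -7 + 15 = 8$)
$s{\left(B \right)} = 2$ ($s{\left(B \right)} = 1 + 1 = 2$)
$G = -172$ ($G = 8 + 4 \left(-45\right) = 8 - 180 = -172$)
$G + T{\left(11,4 \right)} s{\left(-9 \right)} = -172 + 8 \cdot 2 = -172 + 16 = -156$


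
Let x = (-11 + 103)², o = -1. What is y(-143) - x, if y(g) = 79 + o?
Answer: -8386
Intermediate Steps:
y(g) = 78 (y(g) = 79 - 1 = 78)
x = 8464 (x = 92² = 8464)
y(-143) - x = 78 - 1*8464 = 78 - 8464 = -8386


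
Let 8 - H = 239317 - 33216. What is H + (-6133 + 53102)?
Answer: -159124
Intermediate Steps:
H = -206093 (H = 8 - (239317 - 33216) = 8 - 1*206101 = 8 - 206101 = -206093)
H + (-6133 + 53102) = -206093 + (-6133 + 53102) = -206093 + 46969 = -159124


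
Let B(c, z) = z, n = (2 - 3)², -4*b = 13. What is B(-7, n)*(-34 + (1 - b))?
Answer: -119/4 ≈ -29.750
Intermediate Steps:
b = -13/4 (b = -¼*13 = -13/4 ≈ -3.2500)
n = 1 (n = (-1)² = 1)
B(-7, n)*(-34 + (1 - b)) = 1*(-34 + (1 - 1*(-13/4))) = 1*(-34 + (1 + 13/4)) = 1*(-34 + 17/4) = 1*(-119/4) = -119/4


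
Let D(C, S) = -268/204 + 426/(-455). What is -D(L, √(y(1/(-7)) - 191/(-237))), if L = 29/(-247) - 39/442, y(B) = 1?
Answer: 52211/23205 ≈ 2.2500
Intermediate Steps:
L = -1727/8398 (L = 29*(-1/247) - 39*1/442 = -29/247 - 3/34 = -1727/8398 ≈ -0.20564)
D(C, S) = -52211/23205 (D(C, S) = -268*1/204 + 426*(-1/455) = -67/51 - 426/455 = -52211/23205)
-D(L, √(y(1/(-7)) - 191/(-237))) = -1*(-52211/23205) = 52211/23205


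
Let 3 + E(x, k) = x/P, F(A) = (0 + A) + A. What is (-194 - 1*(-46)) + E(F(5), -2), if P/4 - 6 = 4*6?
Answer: -1811/12 ≈ -150.92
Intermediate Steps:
P = 120 (P = 24 + 4*(4*6) = 24 + 4*24 = 24 + 96 = 120)
F(A) = 2*A (F(A) = A + A = 2*A)
E(x, k) = -3 + x/120
(-194 - 1*(-46)) + E(F(5), -2) = (-194 - 1*(-46)) + (-3 + (2*5)/120) = (-194 + 46) + (-3 + (1/120)*10) = -148 + (-3 + 1/12) = -148 - 35/12 = -1811/12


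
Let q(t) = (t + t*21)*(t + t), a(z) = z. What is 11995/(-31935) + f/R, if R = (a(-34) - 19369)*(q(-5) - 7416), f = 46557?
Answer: -293698526293/782722685676 ≈ -0.37523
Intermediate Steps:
q(t) = 44*t² (q(t) = (t + 21*t)*(2*t) = (22*t)*(2*t) = 44*t²)
R = 122549348 (R = (-34 - 19369)*(44*(-5)² - 7416) = -19403*(44*25 - 7416) = -19403*(1100 - 7416) = -19403*(-6316) = 122549348)
11995/(-31935) + f/R = 11995/(-31935) + 46557/122549348 = 11995*(-1/31935) + 46557*(1/122549348) = -2399/6387 + 46557/122549348 = -293698526293/782722685676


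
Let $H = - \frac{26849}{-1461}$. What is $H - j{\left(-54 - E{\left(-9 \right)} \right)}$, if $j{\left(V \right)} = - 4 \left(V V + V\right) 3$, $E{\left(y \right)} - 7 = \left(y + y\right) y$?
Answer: $\frac{867966041}{1461} \approx 5.9409 \cdot 10^{5}$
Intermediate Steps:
$E{\left(y \right)} = 7 + 2 y^{2}$ ($E{\left(y \right)} = 7 + \left(y + y\right) y = 7 + 2 y y = 7 + 2 y^{2}$)
$H = \frac{26849}{1461}$ ($H = \left(-26849\right) \left(- \frac{1}{1461}\right) = \frac{26849}{1461} \approx 18.377$)
$j{\left(V \right)} = - 12 V - 12 V^{2}$ ($j{\left(V \right)} = - 4 \left(V^{2} + V\right) 3 = - 4 \left(V + V^{2}\right) 3 = \left(- 4 V - 4 V^{2}\right) 3 = - 12 V - 12 V^{2}$)
$H - j{\left(-54 - E{\left(-9 \right)} \right)} = \frac{26849}{1461} - - 12 \left(-54 - \left(7 + 2 \left(-9\right)^{2}\right)\right) \left(1 - \left(61 + 162\right)\right) = \frac{26849}{1461} - - 12 \left(-54 - \left(7 + 2 \cdot 81\right)\right) \left(1 - \left(61 + 162\right)\right) = \frac{26849}{1461} - - 12 \left(-54 - \left(7 + 162\right)\right) \left(1 - 223\right) = \frac{26849}{1461} - - 12 \left(-54 - 169\right) \left(1 - 223\right) = \frac{26849}{1461} - \left(-12\right) \left(-223\right) \left(1 - 223\right) = \frac{26849}{1461} - \left(-12\right) \left(-223\right) \left(-222\right) = \frac{26849}{1461} - -594072 = \frac{26849}{1461} + 594072 = \frac{867966041}{1461}$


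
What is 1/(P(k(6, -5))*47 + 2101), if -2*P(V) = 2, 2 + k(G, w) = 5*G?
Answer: 1/2054 ≈ 0.00048685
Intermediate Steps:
k(G, w) = -2 + 5*G
P(V) = -1 (P(V) = -1/2*2 = -1)
1/(P(k(6, -5))*47 + 2101) = 1/(-1*47 + 2101) = 1/(-47 + 2101) = 1/2054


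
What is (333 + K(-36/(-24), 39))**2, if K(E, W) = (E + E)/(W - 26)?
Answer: 18766224/169 ≈ 1.1104e+5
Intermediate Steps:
K(E, W) = 2*E/(-26 + W) (K(E, W) = (2*E)/(-26 + W) = 2*E/(-26 + W))
(333 + K(-36/(-24), 39))**2 = (333 + 2*(-36/(-24))/(-26 + 39))**2 = (333 + 2*(-36*(-1/24))/13)**2 = (333 + 2*(3/2)*(1/13))**2 = (333 + 3/13)**2 = (4332/13)**2 = 18766224/169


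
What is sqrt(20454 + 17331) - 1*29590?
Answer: -29590 + sqrt(37785) ≈ -29396.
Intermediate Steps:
sqrt(20454 + 17331) - 1*29590 = sqrt(37785) - 29590 = -29590 + sqrt(37785)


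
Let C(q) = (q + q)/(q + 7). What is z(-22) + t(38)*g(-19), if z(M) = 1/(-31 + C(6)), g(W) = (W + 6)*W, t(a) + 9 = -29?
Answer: -3669939/391 ≈ -9386.0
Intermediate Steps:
C(q) = 2*q/(7 + q) (C(q) = (2*q)/(7 + q) = 2*q/(7 + q))
t(a) = -38 (t(a) = -9 - 29 = -38)
g(W) = W*(6 + W) (g(W) = (6 + W)*W = W*(6 + W))
z(M) = -13/391 (z(M) = 1/(-31 + 2*6/(7 + 6)) = 1/(-31 + 2*6/13) = 1/(-31 + 2*6*(1/13)) = 1/(-31 + 12/13) = 1/(-391/13) = -13/391)
z(-22) + t(38)*g(-19) = -13/391 - (-722)*(6 - 19) = -13/391 - (-722)*(-13) = -13/391 - 38*247 = -13/391 - 9386 = -3669939/391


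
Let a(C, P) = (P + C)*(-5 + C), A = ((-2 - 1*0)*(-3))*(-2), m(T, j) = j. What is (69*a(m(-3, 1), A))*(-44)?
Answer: -133584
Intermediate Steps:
A = -12 (A = ((-2 + 0)*(-3))*(-2) = -2*(-3)*(-2) = 6*(-2) = -12)
a(C, P) = (-5 + C)*(C + P) (a(C, P) = (C + P)*(-5 + C) = (-5 + C)*(C + P))
(69*a(m(-3, 1), A))*(-44) = (69*(1**2 - 5*1 - 5*(-12) + 1*(-12)))*(-44) = (69*(1 - 5 + 60 - 12))*(-44) = (69*44)*(-44) = 3036*(-44) = -133584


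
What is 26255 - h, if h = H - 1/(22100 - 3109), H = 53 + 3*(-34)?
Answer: 499539265/18991 ≈ 26304.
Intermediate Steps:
H = -49 (H = 53 - 102 = -49)
h = -930560/18991 (h = -49 - 1/(22100 - 3109) = -49 - 1/18991 = -930560/18991 ≈ -49.000)
26255 - h = 26255 - 1*(-930560/18991) = 26255 + 930560/18991 = 499539265/18991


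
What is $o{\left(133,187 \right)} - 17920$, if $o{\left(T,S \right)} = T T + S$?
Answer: $-44$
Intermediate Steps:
$o{\left(T,S \right)} = S + T^{2}$ ($o{\left(T,S \right)} = T^{2} + S = S + T^{2}$)
$o{\left(133,187 \right)} - 17920 = \left(187 + 133^{2}\right) - 17920 = \left(187 + 17689\right) - 17920 = 17876 - 17920 = -44$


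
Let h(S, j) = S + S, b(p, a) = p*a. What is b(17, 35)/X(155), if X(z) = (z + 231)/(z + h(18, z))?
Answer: 113645/386 ≈ 294.42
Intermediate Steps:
b(p, a) = a*p
h(S, j) = 2*S
X(z) = (231 + z)/(36 + z) (X(z) = (z + 231)/(z + 2*18) = (231 + z)/(z + 36) = (231 + z)/(36 + z))
b(17, 35)/X(155) = (35*17)/(((231 + 155)/(36 + 155))) = 595/((386/191)) = 595/(((1/191)*386)) = 595/(386/191) = 595*(191/386) = 113645/386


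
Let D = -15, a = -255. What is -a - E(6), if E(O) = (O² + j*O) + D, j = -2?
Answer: 246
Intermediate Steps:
E(O) = -15 + O² - 2*O (E(O) = (O² - 2*O) - 15 = -15 + O² - 2*O)
-a - E(6) = -1*(-255) - (-15 + 6² - 2*6) = 255 - (-15 + 36 - 12) = 255 - 1*9 = 255 - 9 = 246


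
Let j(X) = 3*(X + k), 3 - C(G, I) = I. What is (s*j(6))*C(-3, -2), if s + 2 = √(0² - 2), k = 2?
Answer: -240 + 120*I*√2 ≈ -240.0 + 169.71*I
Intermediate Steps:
C(G, I) = 3 - I
s = -2 + I*√2 (s = -2 + √(0² - 2) = -2 + √(0 - 2) = -2 + √(-2) = -2 + I*√2 ≈ -2.0 + 1.4142*I)
j(X) = 6 + 3*X (j(X) = 3*(X + 2) = 3*(2 + X) = 6 + 3*X)
(s*j(6))*C(-3, -2) = ((-2 + I*√2)*(6 + 3*6))*(3 - 1*(-2)) = ((-2 + I*√2)*(6 + 18))*(3 + 2) = ((-2 + I*√2)*24)*5 = (-48 + 24*I*√2)*5 = -240 + 120*I*√2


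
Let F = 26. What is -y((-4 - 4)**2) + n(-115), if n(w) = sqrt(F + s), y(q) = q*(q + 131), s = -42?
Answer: -12480 + 4*I ≈ -12480.0 + 4.0*I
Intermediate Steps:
y(q) = q*(131 + q)
n(w) = 4*I (n(w) = sqrt(26 - 42) = sqrt(-16) = 4*I)
-y((-4 - 4)**2) + n(-115) = -(-4 - 4)**2*(131 + (-4 - 4)**2) + 4*I = -(-8)**2*(131 + (-8)**2) + 4*I = -64*(131 + 64) + 4*I = -64*195 + 4*I = -1*12480 + 4*I = -12480 + 4*I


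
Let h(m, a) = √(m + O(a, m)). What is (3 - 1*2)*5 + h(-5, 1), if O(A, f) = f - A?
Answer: 5 + I*√11 ≈ 5.0 + 3.3166*I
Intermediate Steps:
h(m, a) = √(-a + 2*m) (h(m, a) = √(m + (m - a)) = √(-a + 2*m))
(3 - 1*2)*5 + h(-5, 1) = (3 - 1*2)*5 + √(-1*1 + 2*(-5)) = (3 - 2)*5 + √(-1 - 10) = 1*5 + √(-11) = 5 + I*√11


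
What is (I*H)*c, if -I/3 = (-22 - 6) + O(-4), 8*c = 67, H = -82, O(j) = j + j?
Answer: -74169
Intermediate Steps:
O(j) = 2*j
c = 67/8 (c = (⅛)*67 = 67/8 ≈ 8.3750)
I = 108 (I = -3*((-22 - 6) + 2*(-4)) = -3*(-28 - 8) = -3*(-36) = 108)
(I*H)*c = (108*(-82))*(67/8) = -8856*67/8 = -74169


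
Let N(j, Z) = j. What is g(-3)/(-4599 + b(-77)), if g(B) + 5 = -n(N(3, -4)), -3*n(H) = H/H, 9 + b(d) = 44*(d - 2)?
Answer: 7/12126 ≈ 0.00057727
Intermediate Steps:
b(d) = -97 + 44*d (b(d) = -9 + 44*(d - 2) = -9 + 44*(-2 + d) = -9 + (-88 + 44*d) = -97 + 44*d)
n(H) = -⅓ (n(H) = -H/(3*H) = -⅓*1 = -⅓)
g(B) = -14/3 (g(B) = -5 - 1*(-⅓) = -5 + ⅓ = -14/3)
g(-3)/(-4599 + b(-77)) = -14/3/(-4599 + (-97 + 44*(-77))) = -14/3/(-4599 + (-97 - 3388)) = -14/3/(-4599 - 3485) = -14/3/(-8084) = -1/8084*(-14/3) = 7/12126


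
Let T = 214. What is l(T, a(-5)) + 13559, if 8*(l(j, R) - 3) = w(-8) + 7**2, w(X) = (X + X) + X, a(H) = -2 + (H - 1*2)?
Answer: 108521/8 ≈ 13565.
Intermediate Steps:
a(H) = -4 + H (a(H) = -2 + (H - 2) = -2 + (-2 + H) = -4 + H)
w(X) = 3*X (w(X) = 2*X + X = 3*X)
l(j, R) = 49/8 (l(j, R) = 3 + (3*(-8) + 7**2)/8 = 3 + (-24 + 49)/8 = 3 + (1/8)*25 = 3 + 25/8 = 49/8)
l(T, a(-5)) + 13559 = 49/8 + 13559 = 108521/8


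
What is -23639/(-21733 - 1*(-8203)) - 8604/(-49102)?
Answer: 58051559/30197730 ≈ 1.9224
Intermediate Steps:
-23639/(-21733 - 1*(-8203)) - 8604/(-49102) = -23639/(-21733 + 8203) - 8604*(-1/49102) = -23639/(-13530) + 4302/24551 = -23639*(-1/13530) + 4302/24551 = 2149/1230 + 4302/24551 = 58051559/30197730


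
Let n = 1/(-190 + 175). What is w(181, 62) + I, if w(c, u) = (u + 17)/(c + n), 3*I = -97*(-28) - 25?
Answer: 2435643/2714 ≈ 897.44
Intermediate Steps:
n = -1/15 (n = 1/(-15) = -1/15 ≈ -0.066667)
I = 897 (I = (-97*(-28) - 25)/3 = (2716 - 25)/3 = (⅓)*2691 = 897)
w(c, u) = (17 + u)/(-1/15 + c) (w(c, u) = (u + 17)/(c - 1/15) = (17 + u)/(-1/15 + c))
w(181, 62) + I = 15*(17 + 62)/(-1 + 15*181) + 897 = 15*79/(-1 + 2715) + 897 = 15*79/2714 + 897 = 15*(1/2714)*79 + 897 = 1185/2714 + 897 = 2435643/2714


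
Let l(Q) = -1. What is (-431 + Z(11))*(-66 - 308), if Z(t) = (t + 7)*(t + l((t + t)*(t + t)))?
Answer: 93874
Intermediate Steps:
Z(t) = (-1 + t)*(7 + t) (Z(t) = (t + 7)*(t - 1) = (7 + t)*(-1 + t) = (-1 + t)*(7 + t))
(-431 + Z(11))*(-66 - 308) = (-431 + (-7 + 11² + 6*11))*(-66 - 308) = (-431 + (-7 + 121 + 66))*(-374) = (-431 + 180)*(-374) = -251*(-374) = 93874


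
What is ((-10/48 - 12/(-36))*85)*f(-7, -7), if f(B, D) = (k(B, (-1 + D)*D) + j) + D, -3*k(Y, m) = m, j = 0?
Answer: -6545/24 ≈ -272.71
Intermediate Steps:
k(Y, m) = -m/3
f(B, D) = D - D*(-1 + D)/3 (f(B, D) = (-(-1 + D)*D/3 + 0) + D = (-D*(-1 + D)/3 + 0) + D = -D*(-1 + D)/3 + D = D - D*(-1 + D)/3)
((-10/48 - 12/(-36))*85)*f(-7, -7) = ((-10/48 - 12/(-36))*85)*((⅓)*(-7)*(4 - 1*(-7))) = ((-10*1/48 - 12*(-1/36))*85)*((⅓)*(-7)*(4 + 7)) = ((-5/24 + ⅓)*85)*((⅓)*(-7)*11) = ((⅛)*85)*(-77/3) = (85/8)*(-77/3) = -6545/24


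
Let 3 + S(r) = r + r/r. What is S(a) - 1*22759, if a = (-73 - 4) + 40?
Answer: -22798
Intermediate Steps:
a = -37 (a = -77 + 40 = -37)
S(r) = -2 + r (S(r) = -3 + (r + r/r) = -3 + (r + 1) = -3 + (1 + r) = -2 + r)
S(a) - 1*22759 = (-2 - 37) - 1*22759 = -39 - 22759 = -22798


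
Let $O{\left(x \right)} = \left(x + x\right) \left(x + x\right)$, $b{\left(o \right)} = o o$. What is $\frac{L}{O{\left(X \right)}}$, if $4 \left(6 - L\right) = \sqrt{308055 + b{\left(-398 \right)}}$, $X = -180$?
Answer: $\frac{1}{21600} - \frac{\sqrt{466459}}{518400} \approx -0.0012712$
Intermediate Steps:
$b{\left(o \right)} = o^{2}$
$O{\left(x \right)} = 4 x^{2}$ ($O{\left(x \right)} = 2 x 2 x = 4 x^{2}$)
$L = 6 - \frac{\sqrt{466459}}{4}$ ($L = 6 - \frac{\sqrt{308055 + \left(-398\right)^{2}}}{4} = 6 - \frac{\sqrt{308055 + 158404}}{4} = 6 - \frac{\sqrt{466459}}{4} \approx -164.74$)
$\frac{L}{O{\left(X \right)}} = \frac{6 - \frac{\sqrt{466459}}{4}}{4 \left(-180\right)^{2}} = \frac{6 - \frac{\sqrt{466459}}{4}}{4 \cdot 32400} = \frac{6 - \frac{\sqrt{466459}}{4}}{129600} = \left(6 - \frac{\sqrt{466459}}{4}\right) \frac{1}{129600} = \frac{1}{21600} - \frac{\sqrt{466459}}{518400}$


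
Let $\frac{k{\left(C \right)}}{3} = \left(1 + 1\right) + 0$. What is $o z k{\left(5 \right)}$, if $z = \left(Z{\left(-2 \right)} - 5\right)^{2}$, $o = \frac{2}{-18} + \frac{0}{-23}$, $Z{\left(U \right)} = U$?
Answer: $- \frac{98}{3} \approx -32.667$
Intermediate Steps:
$k{\left(C \right)} = 6$ ($k{\left(C \right)} = 3 \left(\left(1 + 1\right) + 0\right) = 3 \left(2 + 0\right) = 3 \cdot 2 = 6$)
$o = - \frac{1}{9}$ ($o = 2 \left(- \frac{1}{18}\right) + 0 \left(- \frac{1}{23}\right) = - \frac{1}{9} + 0 = - \frac{1}{9} \approx -0.11111$)
$z = 49$ ($z = \left(-2 - 5\right)^{2} = \left(-7\right)^{2} = 49$)
$o z k{\left(5 \right)} = \left(- \frac{1}{9}\right) 49 \cdot 6 = \left(- \frac{49}{9}\right) 6 = - \frac{98}{3}$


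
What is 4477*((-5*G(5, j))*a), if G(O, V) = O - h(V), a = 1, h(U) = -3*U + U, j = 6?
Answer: -380545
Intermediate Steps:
h(U) = -2*U
G(O, V) = O + 2*V (G(O, V) = O - (-2)*V = O + 2*V)
4477*((-5*G(5, j))*a) = 4477*(-5*(5 + 2*6)*1) = 4477*(-5*(5 + 12)*1) = 4477*(-5*17*1) = 4477*(-85*1) = 4477*(-85) = -380545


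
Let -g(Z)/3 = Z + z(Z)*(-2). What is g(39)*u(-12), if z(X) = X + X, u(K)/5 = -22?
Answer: -38610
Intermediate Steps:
u(K) = -110 (u(K) = 5*(-22) = -110)
z(X) = 2*X
g(Z) = 9*Z (g(Z) = -3*(Z + (2*Z)*(-2)) = -3*(Z - 4*Z) = -(-9)*Z = 9*Z)
g(39)*u(-12) = (9*39)*(-110) = 351*(-110) = -38610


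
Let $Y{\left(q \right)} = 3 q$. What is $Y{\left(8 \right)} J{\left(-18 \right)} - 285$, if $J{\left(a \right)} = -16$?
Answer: $-669$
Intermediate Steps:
$Y{\left(8 \right)} J{\left(-18 \right)} - 285 = 3 \cdot 8 \left(-16\right) - 285 = 24 \left(-16\right) - 285 = -384 - 285 = -669$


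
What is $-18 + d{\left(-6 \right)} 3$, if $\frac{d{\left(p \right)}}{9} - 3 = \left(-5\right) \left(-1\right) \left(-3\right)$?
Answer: $-342$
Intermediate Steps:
$d{\left(p \right)} = -108$ ($d{\left(p \right)} = 27 + 9 \left(-5\right) \left(-1\right) \left(-3\right) = 27 + 9 \cdot 5 \left(-3\right) = 27 + 9 \left(-15\right) = 27 - 135 = -108$)
$-18 + d{\left(-6 \right)} 3 = -18 - 324 = -342$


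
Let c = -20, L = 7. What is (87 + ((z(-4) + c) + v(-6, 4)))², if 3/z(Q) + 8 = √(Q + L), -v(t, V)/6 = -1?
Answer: 19616068/3721 - 26574*√3/3721 ≈ 5259.4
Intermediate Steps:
v(t, V) = 6 (v(t, V) = -6*(-1) = 6)
z(Q) = 3/(-8 + √(7 + Q)) (z(Q) = 3/(-8 + √(Q + 7)) = 3/(-8 + √(7 + Q)))
(87 + ((z(-4) + c) + v(-6, 4)))² = (87 + ((3/(-8 + √(7 - 4)) - 20) + 6))² = (87 + ((3/(-8 + √3) - 20) + 6))² = (87 + ((-20 + 3/(-8 + √3)) + 6))² = (87 + (-14 + 3/(-8 + √3)))² = (73 + 3/(-8 + √3))²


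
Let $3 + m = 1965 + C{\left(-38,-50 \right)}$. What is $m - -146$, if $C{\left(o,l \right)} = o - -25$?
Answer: $2095$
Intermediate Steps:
$C{\left(o,l \right)} = 25 + o$ ($C{\left(o,l \right)} = o + 25 = 25 + o$)
$m = 1949$ ($m = -3 + \left(1965 + \left(25 - 38\right)\right) = -3 + \left(1965 - 13\right) = -3 + 1952 = 1949$)
$m - -146 = 1949 - -146 = 1949 + 146 = 2095$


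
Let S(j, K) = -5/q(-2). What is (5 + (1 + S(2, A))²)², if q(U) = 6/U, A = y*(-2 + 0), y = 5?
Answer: 11881/81 ≈ 146.68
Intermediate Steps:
A = -10 (A = 5*(-2 + 0) = 5*(-2) = -10)
S(j, K) = 5/3 (S(j, K) = -5/(6/(-2)) = -5/(6*(-½)) = -5/(-3) = -5*(-⅓) = 5/3)
(5 + (1 + S(2, A))²)² = (5 + (1 + 5/3)²)² = (5 + (8/3)²)² = (5 + 64/9)² = (109/9)² = 11881/81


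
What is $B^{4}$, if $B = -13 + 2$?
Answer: $14641$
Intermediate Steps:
$B = -11$
$B^{4} = \left(-11\right)^{4} = 14641$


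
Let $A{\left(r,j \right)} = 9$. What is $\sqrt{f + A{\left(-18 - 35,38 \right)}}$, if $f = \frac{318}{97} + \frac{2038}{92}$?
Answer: $\frac{\sqrt{685492598}}{4462} \approx 5.8678$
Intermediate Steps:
$f = \frac{113471}{4462}$ ($f = 318 \cdot \frac{1}{97} + 2038 \cdot \frac{1}{92} = \frac{318}{97} + \frac{1019}{46} = \frac{113471}{4462} \approx 25.431$)
$\sqrt{f + A{\left(-18 - 35,38 \right)}} = \sqrt{\frac{113471}{4462} + 9} = \sqrt{\frac{153629}{4462}} = \frac{\sqrt{685492598}}{4462}$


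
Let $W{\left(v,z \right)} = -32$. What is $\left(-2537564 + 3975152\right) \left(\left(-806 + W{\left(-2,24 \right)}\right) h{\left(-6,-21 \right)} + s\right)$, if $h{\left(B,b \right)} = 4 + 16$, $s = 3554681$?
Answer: $5086072774548$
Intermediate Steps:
$h{\left(B,b \right)} = 20$
$\left(-2537564 + 3975152\right) \left(\left(-806 + W{\left(-2,24 \right)}\right) h{\left(-6,-21 \right)} + s\right) = \left(-2537564 + 3975152\right) \left(\left(-806 - 32\right) 20 + 3554681\right) = 1437588 \left(\left(-838\right) 20 + 3554681\right) = 1437588 \left(-16760 + 3554681\right) = 1437588 \cdot 3537921 = 5086072774548$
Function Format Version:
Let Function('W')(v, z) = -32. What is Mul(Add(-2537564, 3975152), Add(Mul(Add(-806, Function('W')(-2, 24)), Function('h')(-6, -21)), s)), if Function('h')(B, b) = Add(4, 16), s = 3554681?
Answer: 5086072774548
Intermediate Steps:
Function('h')(B, b) = 20
Mul(Add(-2537564, 3975152), Add(Mul(Add(-806, Function('W')(-2, 24)), Function('h')(-6, -21)), s)) = Mul(Add(-2537564, 3975152), Add(Mul(Add(-806, -32), 20), 3554681)) = Mul(1437588, Add(Mul(-838, 20), 3554681)) = Mul(1437588, Add(-16760, 3554681)) = Mul(1437588, 3537921) = 5086072774548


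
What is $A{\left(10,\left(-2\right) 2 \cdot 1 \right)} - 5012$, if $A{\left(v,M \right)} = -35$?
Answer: $-5047$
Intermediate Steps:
$A{\left(10,\left(-2\right) 2 \cdot 1 \right)} - 5012 = -35 - 5012 = -5047$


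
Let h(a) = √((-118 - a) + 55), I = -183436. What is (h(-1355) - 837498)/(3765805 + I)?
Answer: -279166/1194123 + 2*√323/3582369 ≈ -0.23377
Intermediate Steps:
h(a) = √(-63 - a)
(h(-1355) - 837498)/(3765805 + I) = (√(-63 - 1*(-1355)) - 837498)/(3765805 - 183436) = (√(-63 + 1355) - 837498)/3582369 = (√1292 - 837498)*(1/3582369) = (2*√323 - 837498)*(1/3582369) = (-837498 + 2*√323)*(1/3582369) = -279166/1194123 + 2*√323/3582369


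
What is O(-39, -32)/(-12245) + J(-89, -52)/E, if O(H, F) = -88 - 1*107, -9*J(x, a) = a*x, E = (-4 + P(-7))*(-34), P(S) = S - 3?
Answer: -2791724/2622879 ≈ -1.0644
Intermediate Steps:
P(S) = -3 + S
E = 476 (E = (-4 + (-3 - 7))*(-34) = (-4 - 10)*(-34) = -14*(-34) = 476)
J(x, a) = -a*x/9
O(H, F) = -195 (O(H, F) = -88 - 107 = -195)
O(-39, -32)/(-12245) + J(-89, -52)/E = -195/(-12245) - ⅑*(-52)*(-89)/476 = -195*(-1/12245) - 4628/9*1/476 = 39/2449 - 1157/1071 = -2791724/2622879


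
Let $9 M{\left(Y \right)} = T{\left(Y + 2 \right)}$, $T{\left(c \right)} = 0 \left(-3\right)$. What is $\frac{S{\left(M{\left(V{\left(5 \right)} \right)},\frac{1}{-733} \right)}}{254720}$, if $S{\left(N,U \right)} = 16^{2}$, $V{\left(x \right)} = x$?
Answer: $\frac{1}{995} \approx 0.001005$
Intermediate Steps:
$T{\left(c \right)} = 0$
$M{\left(Y \right)} = 0$ ($M{\left(Y \right)} = \frac{1}{9} \cdot 0 = 0$)
$S{\left(N,U \right)} = 256$
$\frac{S{\left(M{\left(V{\left(5 \right)} \right)},\frac{1}{-733} \right)}}{254720} = \frac{256}{254720} = 256 \cdot \frac{1}{254720} = \frac{1}{995}$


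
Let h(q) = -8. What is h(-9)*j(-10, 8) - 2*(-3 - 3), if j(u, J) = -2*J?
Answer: 140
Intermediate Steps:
h(-9)*j(-10, 8) - 2*(-3 - 3) = -(-16)*8 - 2*(-3 - 3) = -8*(-16) - 2*(-6) = 128 + 12 = 140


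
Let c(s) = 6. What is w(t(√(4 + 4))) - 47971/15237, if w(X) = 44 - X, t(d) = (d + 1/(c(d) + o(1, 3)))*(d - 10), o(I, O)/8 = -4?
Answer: 6431108/198081 + 261*√2/13 ≈ 60.860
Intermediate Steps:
o(I, O) = -32 (o(I, O) = 8*(-4) = -32)
t(d) = (-10 + d)*(-1/26 + d) (t(d) = (d + 1/(6 - 32))*(d - 10) = (d + 1/(-26))*(-10 + d) = (d - 1/26)*(-10 + d) = (-1/26 + d)*(-10 + d) = (-10 + d)*(-1/26 + d))
w(t(√(4 + 4))) - 47971/15237 = (44 - (5/13 + (√(4 + 4))² - 261*√(4 + 4)/26)) - 47971/15237 = (44 - (5/13 + (√8)² - 261*√2/13)) - 47971/15237 = (44 - (5/13 + (2*√2)² - 261*√2/13)) - 1*47971/15237 = (44 - (5/13 + 8 - 261*√2/13)) - 47971/15237 = (44 - (109/13 - 261*√2/13)) - 47971/15237 = (44 + (-109/13 + 261*√2/13)) - 47971/15237 = (463/13 + 261*√2/13) - 47971/15237 = 6431108/198081 + 261*√2/13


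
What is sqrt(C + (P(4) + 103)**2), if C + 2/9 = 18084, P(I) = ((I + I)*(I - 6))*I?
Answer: sqrt(176443)/3 ≈ 140.02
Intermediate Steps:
P(I) = 2*I**2*(-6 + I) (P(I) = ((2*I)*(-6 + I))*I = (2*I*(-6 + I))*I = 2*I**2*(-6 + I))
C = 162754/9 (C = -2/9 + 18084 = 162754/9 ≈ 18084.)
sqrt(C + (P(4) + 103)**2) = sqrt(162754/9 + (2*4**2*(-6 + 4) + 103)**2) = sqrt(162754/9 + (2*16*(-2) + 103)**2) = sqrt(162754/9 + (-64 + 103)**2) = sqrt(162754/9 + 39**2) = sqrt(162754/9 + 1521) = sqrt(176443/9) = sqrt(176443)/3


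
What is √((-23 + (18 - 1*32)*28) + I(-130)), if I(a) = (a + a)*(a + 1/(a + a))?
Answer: √33386 ≈ 182.72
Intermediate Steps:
I(a) = 2*a*(a + 1/(2*a)) (I(a) = (2*a)*(a + 1/(2*a)) = 2*a*(a + 1/(2*a)))
√((-23 + (18 - 1*32)*28) + I(-130)) = √((-23 + (18 - 1*32)*28) + (1 + 2*(-130)²)) = √((-23 + (18 - 32)*28) + (1 + 2*16900)) = √((-23 - 14*28) + (1 + 33800)) = √((-23 - 392) + 33801) = √(-415 + 33801) = √33386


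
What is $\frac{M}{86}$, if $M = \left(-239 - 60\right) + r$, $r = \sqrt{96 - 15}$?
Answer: $- \frac{145}{43} \approx -3.3721$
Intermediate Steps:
$r = 9$ ($r = \sqrt{81} = 9$)
$M = -290$ ($M = \left(-239 - 60\right) + 9 = -299 + 9 = -290$)
$\frac{M}{86} = - \frac{290}{86} = \left(-290\right) \frac{1}{86} = - \frac{145}{43}$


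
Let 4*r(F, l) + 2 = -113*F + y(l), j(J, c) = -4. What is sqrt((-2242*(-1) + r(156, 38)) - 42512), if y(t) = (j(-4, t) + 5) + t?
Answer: I*sqrt(178671)/2 ≈ 211.35*I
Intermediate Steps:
y(t) = 1 + t (y(t) = (-4 + 5) + t = 1 + t)
r(F, l) = -1/4 - 113*F/4 + l/4 (r(F, l) = -1/2 + (-113*F + (1 + l))/4 = -1/2 + (1 + l - 113*F)/4 = -1/2 + (1/4 - 113*F/4 + l/4) = -1/4 - 113*F/4 + l/4)
sqrt((-2242*(-1) + r(156, 38)) - 42512) = sqrt((-2242*(-1) + (-1/4 - 113/4*156 + (1/4)*38)) - 42512) = sqrt((2242 + (-1/4 - 4407 + 19/2)) - 42512) = sqrt((2242 - 17591/4) - 42512) = sqrt(-8623/4 - 42512) = sqrt(-178671/4) = I*sqrt(178671)/2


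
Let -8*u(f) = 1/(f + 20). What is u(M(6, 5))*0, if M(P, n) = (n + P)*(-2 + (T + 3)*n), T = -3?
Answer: 0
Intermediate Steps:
M(P, n) = -2*P - 2*n (M(P, n) = (n + P)*(-2 + (-3 + 3)*n) = (P + n)*(-2 + 0*n) = (P + n)*(-2 + 0) = (P + n)*(-2) = -2*P - 2*n)
u(f) = -1/(8*(20 + f)) (u(f) = -1/(8*(f + 20)) = -1/(8*(20 + f)))
u(M(6, 5))*0 = -1/(160 + 8*(-2*6 - 2*5))*0 = -1/(160 + 8*(-12 - 10))*0 = -1/(160 + 8*(-22))*0 = -1/(160 - 176)*0 = -1/(-16)*0 = -1*(-1/16)*0 = (1/16)*0 = 0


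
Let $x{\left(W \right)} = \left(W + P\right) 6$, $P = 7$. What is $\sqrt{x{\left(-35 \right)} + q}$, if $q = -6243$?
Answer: $i \sqrt{6411} \approx 80.069 i$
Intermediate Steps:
$x{\left(W \right)} = 42 + 6 W$ ($x{\left(W \right)} = \left(W + 7\right) 6 = \left(7 + W\right) 6 = 42 + 6 W$)
$\sqrt{x{\left(-35 \right)} + q} = \sqrt{\left(42 + 6 \left(-35\right)\right) - 6243} = \sqrt{\left(42 - 210\right) - 6243} = \sqrt{-168 - 6243} = \sqrt{-6411} = i \sqrt{6411}$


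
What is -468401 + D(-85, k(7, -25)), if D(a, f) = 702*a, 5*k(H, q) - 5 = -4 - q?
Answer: -528071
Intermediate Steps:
k(H, q) = 1/5 - q/5 (k(H, q) = 1 + (-4 - q)/5 = 1 + (-4/5 - q/5) = 1/5 - q/5)
-468401 + D(-85, k(7, -25)) = -468401 + 702*(-85) = -468401 - 59670 = -528071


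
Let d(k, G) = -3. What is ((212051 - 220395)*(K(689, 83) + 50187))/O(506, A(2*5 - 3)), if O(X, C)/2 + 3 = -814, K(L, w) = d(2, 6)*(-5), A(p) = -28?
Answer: 209442744/817 ≈ 2.5636e+5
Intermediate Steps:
K(L, w) = 15 (K(L, w) = -3*(-5) = 15)
O(X, C) = -1634 (O(X, C) = -6 + 2*(-814) = -6 - 1628 = -1634)
((212051 - 220395)*(K(689, 83) + 50187))/O(506, A(2*5 - 3)) = ((212051 - 220395)*(15 + 50187))/(-1634) = -8344*50202*(-1/1634) = -418885488*(-1/1634) = 209442744/817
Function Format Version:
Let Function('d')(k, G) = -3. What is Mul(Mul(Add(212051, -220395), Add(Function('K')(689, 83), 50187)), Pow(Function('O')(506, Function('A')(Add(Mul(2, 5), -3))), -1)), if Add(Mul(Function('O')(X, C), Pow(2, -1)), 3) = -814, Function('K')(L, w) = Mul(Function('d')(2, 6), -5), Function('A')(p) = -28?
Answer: Rational(209442744, 817) ≈ 2.5636e+5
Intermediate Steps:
Function('K')(L, w) = 15 (Function('K')(L, w) = Mul(-3, -5) = 15)
Function('O')(X, C) = -1634 (Function('O')(X, C) = Add(-6, Mul(2, -814)) = Add(-6, -1628) = -1634)
Mul(Mul(Add(212051, -220395), Add(Function('K')(689, 83), 50187)), Pow(Function('O')(506, Function('A')(Add(Mul(2, 5), -3))), -1)) = Mul(Mul(Add(212051, -220395), Add(15, 50187)), Pow(-1634, -1)) = Mul(Mul(-8344, 50202), Rational(-1, 1634)) = Mul(-418885488, Rational(-1, 1634)) = Rational(209442744, 817)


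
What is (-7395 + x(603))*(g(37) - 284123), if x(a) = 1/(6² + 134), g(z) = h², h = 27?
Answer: 178134241853/85 ≈ 2.0957e+9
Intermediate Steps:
g(z) = 729 (g(z) = 27² = 729)
x(a) = 1/170 (x(a) = 1/(36 + 134) = 1/170)
(-7395 + x(603))*(g(37) - 284123) = (-7395 + 1/170)*(729 - 284123) = -1257149/170*(-283394) = 178134241853/85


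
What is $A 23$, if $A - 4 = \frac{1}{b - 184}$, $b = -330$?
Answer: $\frac{47265}{514} \approx 91.955$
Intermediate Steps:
$A = \frac{2055}{514}$ ($A = 4 + \frac{1}{-330 - 184} = 4 + \frac{1}{-514} = 4 - \frac{1}{514} = \frac{2055}{514} \approx 3.9981$)
$A 23 = \frac{2055}{514} \cdot 23 = \frac{47265}{514}$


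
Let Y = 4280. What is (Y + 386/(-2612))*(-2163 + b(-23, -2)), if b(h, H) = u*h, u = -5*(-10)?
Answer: -18517970431/1306 ≈ -1.4179e+7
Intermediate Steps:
u = 50
b(h, H) = 50*h
(Y + 386/(-2612))*(-2163 + b(-23, -2)) = (4280 + 386/(-2612))*(-2163 + 50*(-23)) = (4280 + 386*(-1/2612))*(-2163 - 1150) = (4280 - 193/1306)*(-3313) = (5589487/1306)*(-3313) = -18517970431/1306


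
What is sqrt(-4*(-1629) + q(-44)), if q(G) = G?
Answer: 2*sqrt(1618) ≈ 80.449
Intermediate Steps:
sqrt(-4*(-1629) + q(-44)) = sqrt(-4*(-1629) - 44) = sqrt(6516 - 44) = sqrt(6472) = 2*sqrt(1618)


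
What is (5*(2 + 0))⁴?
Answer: 10000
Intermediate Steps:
(5*(2 + 0))⁴ = (5*2)⁴ = 10⁴ = 10000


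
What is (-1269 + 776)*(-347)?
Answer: 171071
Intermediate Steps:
(-1269 + 776)*(-347) = -493*(-347) = 171071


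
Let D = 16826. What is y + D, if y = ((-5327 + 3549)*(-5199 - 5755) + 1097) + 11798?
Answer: 19505933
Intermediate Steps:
y = 19489107 (y = (-1778*(-10954) + 1097) + 11798 = (19476212 + 1097) + 11798 = 19477309 + 11798 = 19489107)
y + D = 19489107 + 16826 = 19505933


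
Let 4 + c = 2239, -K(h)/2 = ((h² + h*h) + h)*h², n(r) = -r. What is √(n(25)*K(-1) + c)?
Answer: √2285 ≈ 47.802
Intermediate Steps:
K(h) = -2*h²*(h + 2*h²) (K(h) = -2*((h² + h*h) + h)*h² = -2*((h² + h²) + h)*h² = -2*(2*h² + h)*h² = -2*(h + 2*h²)*h² = -2*h²*(h + 2*h²))
c = 2235 (c = -4 + 2239 = 2235)
√(n(25)*K(-1) + c) = √((-1*25)*((-1)³*(-2 - 4*(-1))) + 2235) = √(-(-25)*(-2 + 4) + 2235) = √(-(-25)*2 + 2235) = √(-25*(-2) + 2235) = √(50 + 2235) = √2285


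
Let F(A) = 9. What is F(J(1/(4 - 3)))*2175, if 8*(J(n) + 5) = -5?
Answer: 19575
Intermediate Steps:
J(n) = -45/8 (J(n) = -5 + (1/8)*(-5) = -5 - 5/8 = -45/8)
F(J(1/(4 - 3)))*2175 = 9*2175 = 19575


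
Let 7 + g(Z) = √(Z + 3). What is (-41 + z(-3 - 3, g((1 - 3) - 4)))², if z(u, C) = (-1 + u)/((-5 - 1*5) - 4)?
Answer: 6561/4 ≈ 1640.3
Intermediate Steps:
g(Z) = -7 + √(3 + Z) (g(Z) = -7 + √(Z + 3) = -7 + √(3 + Z))
z(u, C) = 1/14 - u/14 (z(u, C) = (-1 + u)/((-5 - 5) - 4) = (-1 + u)/(-10 - 4) = (-1 + u)/(-14) = (-1 + u)*(-1/14) = 1/14 - u/14)
(-41 + z(-3 - 3, g((1 - 3) - 4)))² = (-41 + (1/14 - (-3 - 3)/14))² = (-41 + (1/14 - 1/14*(-6)))² = (-41 + (1/14 + 3/7))² = (-41 + ½)² = (-81/2)² = 6561/4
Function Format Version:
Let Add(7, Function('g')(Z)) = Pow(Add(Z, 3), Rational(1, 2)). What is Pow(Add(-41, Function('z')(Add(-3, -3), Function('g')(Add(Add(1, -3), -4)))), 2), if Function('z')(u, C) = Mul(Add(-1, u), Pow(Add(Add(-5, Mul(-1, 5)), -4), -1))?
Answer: Rational(6561, 4) ≈ 1640.3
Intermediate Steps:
Function('g')(Z) = Add(-7, Pow(Add(3, Z), Rational(1, 2))) (Function('g')(Z) = Add(-7, Pow(Add(Z, 3), Rational(1, 2))) = Add(-7, Pow(Add(3, Z), Rational(1, 2))))
Function('z')(u, C) = Add(Rational(1, 14), Mul(Rational(-1, 14), u)) (Function('z')(u, C) = Mul(Add(-1, u), Pow(Add(Add(-5, -5), -4), -1)) = Mul(Add(-1, u), Pow(Add(-10, -4), -1)) = Mul(Add(-1, u), Pow(-14, -1)) = Mul(Add(-1, u), Rational(-1, 14)) = Add(Rational(1, 14), Mul(Rational(-1, 14), u)))
Pow(Add(-41, Function('z')(Add(-3, -3), Function('g')(Add(Add(1, -3), -4)))), 2) = Pow(Add(-41, Add(Rational(1, 14), Mul(Rational(-1, 14), Add(-3, -3)))), 2) = Pow(Add(-41, Add(Rational(1, 14), Mul(Rational(-1, 14), -6))), 2) = Pow(Add(-41, Add(Rational(1, 14), Rational(3, 7))), 2) = Pow(Add(-41, Rational(1, 2)), 2) = Pow(Rational(-81, 2), 2) = Rational(6561, 4)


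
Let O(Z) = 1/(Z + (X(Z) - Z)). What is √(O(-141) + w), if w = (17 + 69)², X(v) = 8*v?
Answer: √2352637734/564 ≈ 86.000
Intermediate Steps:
O(Z) = 1/(8*Z) (O(Z) = 1/(Z + (8*Z - Z)) = 1/(Z + 7*Z) = 1/(8*Z))
w = 7396 (w = 86² = 7396)
√(O(-141) + w) = √((⅛)/(-141) + 7396) = √((⅛)*(-1/141) + 7396) = √(-1/1128 + 7396) = √(8342687/1128) = √2352637734/564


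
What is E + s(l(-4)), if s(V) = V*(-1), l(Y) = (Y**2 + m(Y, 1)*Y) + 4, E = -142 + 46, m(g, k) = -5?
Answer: -136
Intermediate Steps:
E = -96
l(Y) = 4 + Y**2 - 5*Y (l(Y) = (Y**2 - 5*Y) + 4 = 4 + Y**2 - 5*Y)
s(V) = -V
E + s(l(-4)) = -96 - (4 + (-4)**2 - 5*(-4)) = -96 - (4 + 16 + 20) = -96 - 1*40 = -96 - 40 = -136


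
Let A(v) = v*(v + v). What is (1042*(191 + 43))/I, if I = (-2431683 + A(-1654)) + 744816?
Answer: 243828/3784565 ≈ 0.064427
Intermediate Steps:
A(v) = 2*v² (A(v) = v*(2*v) = 2*v²)
I = 3784565 (I = (-2431683 + 2*(-1654)²) + 744816 = (-2431683 + 2*2735716) + 744816 = (-2431683 + 5471432) + 744816 = 3039749 + 744816 = 3784565)
(1042*(191 + 43))/I = (1042*(191 + 43))/3784565 = (1042*234)*(1/3784565) = 243828*(1/3784565) = 243828/3784565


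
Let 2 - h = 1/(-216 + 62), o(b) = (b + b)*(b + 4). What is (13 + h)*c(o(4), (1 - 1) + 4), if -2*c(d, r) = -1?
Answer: 2311/308 ≈ 7.5033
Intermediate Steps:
o(b) = 2*b*(4 + b) (o(b) = (2*b)*(4 + b) = 2*b*(4 + b))
c(d, r) = ½ (c(d, r) = -½*(-1) = ½)
h = 309/154 (h = 2 - 1/(-216 + 62) = 2 - 1/(-154) = 2 - 1*(-1/154) = 2 + 1/154 = 309/154 ≈ 2.0065)
(13 + h)*c(o(4), (1 - 1) + 4) = (13 + 309/154)*(½) = (2311/154)*(½) = 2311/308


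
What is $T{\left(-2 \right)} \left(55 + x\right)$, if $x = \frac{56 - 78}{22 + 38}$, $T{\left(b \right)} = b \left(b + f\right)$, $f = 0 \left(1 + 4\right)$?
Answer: $\frac{3278}{15} \approx 218.53$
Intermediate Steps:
$f = 0$ ($f = 0 \cdot 5 = 0$)
$T{\left(b \right)} = b^{2}$ ($T{\left(b \right)} = b \left(b + 0\right) = b b = b^{2}$)
$x = - \frac{11}{30}$ ($x = - \frac{22}{60} = \left(-22\right) \frac{1}{60} = - \frac{11}{30} \approx -0.36667$)
$T{\left(-2 \right)} \left(55 + x\right) = \left(-2\right)^{2} \left(55 - \frac{11}{30}\right) = 4 \cdot \frac{1639}{30} = \frac{3278}{15}$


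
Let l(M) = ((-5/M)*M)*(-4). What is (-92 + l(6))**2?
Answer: 5184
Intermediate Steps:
l(M) = 20 (l(M) = -5*(-4) = 20)
(-92 + l(6))**2 = (-92 + 20)**2 = (-72)**2 = 5184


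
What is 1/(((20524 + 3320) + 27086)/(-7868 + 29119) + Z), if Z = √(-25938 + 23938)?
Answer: 108231343/90580386690 - 451605001*I*√5/45290193345 ≈ 0.0011949 - 0.022297*I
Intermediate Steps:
Z = 20*I*√5 (Z = √(-2000) = 20*I*√5 ≈ 44.721*I)
1/(((20524 + 3320) + 27086)/(-7868 + 29119) + Z) = 1/(((20524 + 3320) + 27086)/(-7868 + 29119) + 20*I*√5) = 1/((23844 + 27086)/21251 + 20*I*√5) = 1/(50930*(1/21251) + 20*I*√5) = 1/(50930/21251 + 20*I*√5)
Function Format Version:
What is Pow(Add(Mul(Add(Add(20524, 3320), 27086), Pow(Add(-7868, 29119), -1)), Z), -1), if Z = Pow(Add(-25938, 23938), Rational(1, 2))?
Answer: Add(Rational(108231343, 90580386690), Mul(Rational(-451605001, 45290193345), I, Pow(5, Rational(1, 2)))) ≈ Add(0.0011949, Mul(-0.022297, I))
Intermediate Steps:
Z = Mul(20, I, Pow(5, Rational(1, 2))) (Z = Pow(-2000, Rational(1, 2)) = Mul(20, I, Pow(5, Rational(1, 2))) ≈ Mul(44.721, I))
Pow(Add(Mul(Add(Add(20524, 3320), 27086), Pow(Add(-7868, 29119), -1)), Z), -1) = Pow(Add(Mul(Add(Add(20524, 3320), 27086), Pow(Add(-7868, 29119), -1)), Mul(20, I, Pow(5, Rational(1, 2)))), -1) = Pow(Add(Mul(Add(23844, 27086), Pow(21251, -1)), Mul(20, I, Pow(5, Rational(1, 2)))), -1) = Pow(Add(Mul(50930, Rational(1, 21251)), Mul(20, I, Pow(5, Rational(1, 2)))), -1) = Pow(Add(Rational(50930, 21251), Mul(20, I, Pow(5, Rational(1, 2)))), -1)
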